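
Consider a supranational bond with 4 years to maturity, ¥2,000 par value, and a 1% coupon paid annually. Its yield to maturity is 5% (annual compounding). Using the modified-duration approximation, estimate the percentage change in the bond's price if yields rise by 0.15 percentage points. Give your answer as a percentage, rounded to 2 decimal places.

-0.56%

Periodic yield y = 0.05. Modified duration first:
  t   CF        PV=CF/(1+0.05)^t    t·PV
  1        20.00        19.0476        19.0476
  2        20.00        18.1406        36.2812
  3        20.00        17.2768        51.8303
  4     2,020.00     1,661.8590     6,647.4360
  Σ                  1,716.3240     6,754.5951
P = 1,716.3240; D_Mac = 3.93550 yrs; D_mod = 3.93550/(1+0.05) = 3.74810 yrs.
ΔP/P ≈ -D_mod · Δy = -3.74810 × (+0.0015) = -0.005622 = -0.5622%.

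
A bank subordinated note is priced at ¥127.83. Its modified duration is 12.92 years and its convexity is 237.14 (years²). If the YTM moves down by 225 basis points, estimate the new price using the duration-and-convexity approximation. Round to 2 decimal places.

Duration effect: -D_mod·Δy = -12.92 × (-0.0225) = +0.290700
Convexity effect: ½·C·(Δy)² = 0.5 × 237.14 × (-0.0225)² = +0.0600260625
ΔP/P ≈ +0.290700 + 0.0600260625 = +0.3507260625
New price ≈ 127.83 × (1 + 0.3507260625) = 172.663312569375.

¥172.66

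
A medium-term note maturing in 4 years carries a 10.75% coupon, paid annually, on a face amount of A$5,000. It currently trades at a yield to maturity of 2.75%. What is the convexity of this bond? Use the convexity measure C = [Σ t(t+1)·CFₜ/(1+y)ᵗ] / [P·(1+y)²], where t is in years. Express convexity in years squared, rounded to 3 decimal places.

15.953

With y = 0.0275:
  t   CF        PV=CF/(1+0.0275)^t    t·PV        t(t+1)·PV
  1       537.50       523.1144       523.1144       1,046.2287
  2       537.50       509.1137     1,018.2275       3,054.6824
  3       537.50       495.4878     1,486.4634       5,945.8538
  4     5,537.50     4,968.0553    19,872.2210      99,361.1050
  Σ                  6,495.7711    22,900.0263     109,407.8698
P = 6,495.7711.
Convexity = Σ t(t+1)·PV / [P·(1+y)²] = 109,407.8698 / (6,495.7711 × 1.055756) = 15.95343.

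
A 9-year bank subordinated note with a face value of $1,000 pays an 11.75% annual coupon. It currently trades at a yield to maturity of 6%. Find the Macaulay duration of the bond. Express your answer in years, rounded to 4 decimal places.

Periodic yield y = 0.06. Discount each cash flow and weight by its year:
  t   CF        PV=CF/(1+0.06)^t    t·PV
  1       117.50       110.8491       110.8491
  2       117.50       104.5746       209.1492
  3       117.50        98.6553       295.9658
  4       117.50        93.0710       372.2840
  5       117.50        87.8028       439.0142
  6       117.50        82.8329       496.9972
  7       117.50        78.1442       547.0095
  8       117.50        73.7210       589.7676
  9     1,117.50       661.4465     5,953.0188
  Σ                  1,391.0973     9,014.0553
Price P = Σ PV = 1,391.0973.
Macaulay duration = Σ(t·PV) / P = 9,014.0553 / 1,391.0973 = 6.47982 years.

6.4798 years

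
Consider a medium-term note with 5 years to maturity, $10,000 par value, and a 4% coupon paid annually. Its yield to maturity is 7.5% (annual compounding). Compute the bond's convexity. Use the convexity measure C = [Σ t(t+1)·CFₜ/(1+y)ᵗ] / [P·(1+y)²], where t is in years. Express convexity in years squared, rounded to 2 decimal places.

With y = 0.075:
  t   CF        PV=CF/(1+0.075)^t    t·PV        t(t+1)·PV
  1       400.00       372.0930       372.0930         744.1860
  2       400.00       346.1330       692.2661       2,076.7983
  3       400.00       321.9842       965.9527       3,863.8107
  4       400.00       299.5202     1,198.0808       5,990.4042
  5    10,400.00     7,244.2098    36,221.0489     217,326.2933
  Σ                  8,583.9403    39,449.4415     230,001.4926
P = 8,583.9403.
Convexity = Σ t(t+1)·PV / [P·(1+y)²] = 230,001.4926 / (8,583.9403 × 1.155625) = 23.18606.

23.19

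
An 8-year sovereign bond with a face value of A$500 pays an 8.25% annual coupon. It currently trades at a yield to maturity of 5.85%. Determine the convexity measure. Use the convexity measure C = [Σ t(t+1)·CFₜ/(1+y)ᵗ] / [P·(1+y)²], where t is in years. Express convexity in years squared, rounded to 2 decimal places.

With y = 0.0585:
  t   CF        PV=CF/(1+0.0585)^t    t·PV        t(t+1)·PV
  1        41.25        38.9702        38.9702          77.9405
  2        41.25        36.8165        73.6330         220.8989
  3        41.25        34.7817       104.3452         417.3809
  4        41.25        32.8595       131.4379         657.1893
  5        41.25        31.0434       155.2171         931.3028
  6        41.25        29.3278       175.9665       1,231.7656
  7        41.25        27.7069       193.9483       1,551.5863
  8       541.25       343.4559     2,747.6474      24,728.8265
  Σ                    574.9619     3,621.1656      29,816.8908
P = 574.9619.
Convexity = Σ t(t+1)·PV / [P·(1+y)²] = 29,816.8908 / (574.9619 × 1.120422) = 46.28514.

46.29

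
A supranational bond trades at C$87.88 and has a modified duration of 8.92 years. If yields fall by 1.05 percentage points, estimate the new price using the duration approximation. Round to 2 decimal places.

Duration approximation: ΔP/P ≈ -D_mod · Δy = -8.92 × (-0.0105) = +0.093660.
New price ≈ 87.88 × (1 + 0.093660) = 96.1108408.

C$96.11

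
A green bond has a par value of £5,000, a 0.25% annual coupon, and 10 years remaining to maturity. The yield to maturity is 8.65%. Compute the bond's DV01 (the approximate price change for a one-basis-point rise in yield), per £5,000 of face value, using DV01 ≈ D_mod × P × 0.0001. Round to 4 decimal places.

Periodic yield y = 0.0865.
  t   CF        PV=CF/(1+0.0865)^t    t·PV
  1        12.50        11.5048        11.5048
  2        12.50        10.5889        21.1778
  3        12.50         9.7459        29.2376
  4        12.50         8.9700        35.8799
  5        12.50         8.2558        41.2792
  6        12.50         7.5986        45.5914
  7        12.50         6.9936        48.9553
  8        12.50         6.4368        51.4947
  9        12.50         5.9244        53.3194
  10    5,012.50     2,186.5383    21,865.3825
  Σ                  2,262.5571    22,203.8226
P = 2,262.5571; D_Mac = 9.81360 yrs; D_mod = 9.03230 yrs.
DV01 ≈ 9.03230 × 2,262.5571 × 0.0001 = 2.043610.

£2.0436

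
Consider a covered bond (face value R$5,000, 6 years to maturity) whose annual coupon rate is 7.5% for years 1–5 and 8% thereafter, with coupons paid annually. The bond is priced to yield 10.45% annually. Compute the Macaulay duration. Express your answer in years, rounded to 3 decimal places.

4.974 years

Periodic yield y = 0.1045. Discount each cash flow and weight by its year:
  t   CF        PV=CF/(1+0.1045)^t    t·PV
  1       375.00       339.5201       339.5201
  2       375.00       307.3971       614.7943
  3       375.00       278.3134       834.9402
  4       375.00       251.9813     1,007.9254
  5       375.00       228.1406     1,140.7032
  6     5,400.00     2,974.4005    17,846.4027
  Σ                  4,379.7531    21,784.2859
Price P = Σ PV = 4,379.7531.
Macaulay duration = Σ(t·PV) / P = 21,784.2859 / 4,379.7531 = 4.97386 years.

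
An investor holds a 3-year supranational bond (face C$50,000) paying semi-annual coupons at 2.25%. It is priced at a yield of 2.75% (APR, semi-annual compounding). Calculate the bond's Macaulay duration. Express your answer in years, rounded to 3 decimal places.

Periodic yield y = 0.01375. Discount each cash flow and weight by its period:
  t   CF        PV=CF/(1+0.01375)^t    t·PV
  1       562.50       554.8705       554.8705
  2       562.50       547.3445     1,094.6891
  3       562.50       539.9206     1,619.7619
  4       562.50       532.5974     2,130.3897
  5       562.50       525.3735     2,626.8677
  6    50,562.50    46,584.7035   279,508.2210
  Σ                 49,284.8102   287,534.7999
Price P = Σ PV = 49,284.8102.
Macaulay duration = Σ(t·PV) / P = 287,534.7999 / 49,284.8102 = 5.83415 half-year periods.
In years: 5.83415 / 2 = 2.91707 years.

2.917 years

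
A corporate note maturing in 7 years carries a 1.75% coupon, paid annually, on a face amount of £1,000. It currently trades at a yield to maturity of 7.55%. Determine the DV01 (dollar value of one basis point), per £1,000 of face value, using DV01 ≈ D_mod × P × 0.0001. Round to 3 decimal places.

Periodic yield y = 0.0755.
  t   CF        PV=CF/(1+0.0755)^t    t·PV
  1        17.50        16.2715        16.2715
  2        17.50        15.1292        30.2585
  3        17.50        14.0672        42.2015
  4        17.50        13.0797        52.3186
  5        17.50        12.1615        60.8073
  6        17.50        11.3077        67.8464
  7     1,017.50       611.3100     4,279.1701
  Σ                    693.3268     4,548.8740
P = 693.3268; D_Mac = 6.56094 yrs; D_mod = 6.10036 yrs.
DV01 ≈ 6.10036 × 693.3268 × 0.0001 = 0.422954.

£0.423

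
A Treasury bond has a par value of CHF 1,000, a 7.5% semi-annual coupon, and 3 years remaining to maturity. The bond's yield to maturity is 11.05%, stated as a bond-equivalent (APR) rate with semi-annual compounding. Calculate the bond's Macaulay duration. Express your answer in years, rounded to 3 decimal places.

2.727 years

Periodic yield y = 0.05525. Discount each cash flow and weight by its period:
  t   CF        PV=CF/(1+0.05525)^t    t·PV
  1        37.50        35.5366        35.5366
  2        37.50        33.6760        67.3520
  3        37.50        31.9128        95.7385
  4        37.50        30.2420       120.9678
  5        37.50        28.6586       143.2928
  6     1,037.50       751.3736     4,508.2417
  Σ                    911.3996     4,971.1294
Price P = Σ PV = 911.3996.
Macaulay duration = Σ(t·PV) / P = 4,971.1294 / 911.3996 = 5.45439 half-year periods.
In years: 5.45439 / 2 = 2.72720 years.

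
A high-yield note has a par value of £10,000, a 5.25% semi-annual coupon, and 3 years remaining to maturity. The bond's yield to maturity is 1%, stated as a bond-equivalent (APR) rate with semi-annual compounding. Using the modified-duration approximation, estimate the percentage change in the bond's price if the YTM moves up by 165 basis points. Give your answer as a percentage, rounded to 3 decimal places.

-4.641%

Periodic yield y = 0.005. Modified duration first:
  t   CF        PV=CF/(1+0.005)^t    t·PV
  1       262.50       261.1940       261.1940
  2       262.50       259.8946       519.7891
  3       262.50       258.6015       775.8046
  4       262.50       257.3150     1,029.2599
  5       262.50       256.0348     1,280.1740
  6    10,262.50     9,959.9418    59,759.6507
  Σ                 11,252.9817    63,625.8723
P = 11,252.9817; D_Mac = 5.65413 half-year periods = 2.82707 yrs; D_mod = 2.82707/(1+0.005) = 2.81300 yrs.
ΔP/P ≈ -D_mod · Δy = -2.81300 × (+0.0165) = -0.046415 = -4.6415%.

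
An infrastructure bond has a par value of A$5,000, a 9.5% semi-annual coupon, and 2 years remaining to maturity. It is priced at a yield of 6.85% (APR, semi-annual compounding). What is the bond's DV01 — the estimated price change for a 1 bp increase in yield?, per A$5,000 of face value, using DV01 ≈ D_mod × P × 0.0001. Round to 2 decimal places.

A$0.95

Periodic yield y = 0.03425.
  t   CF        PV=CF/(1+0.03425)^t    t·PV
  1       237.50       229.6350       229.6350
  2       237.50       222.0305       444.0609
  3       237.50       214.6777       644.0332
  4     5,237.50     4,577.4322    18,309.7287
  Σ                  5,243.7754    19,627.4578
P = 5,243.7754; D_Mac = 3.74300 half-year periods = 1.87150 yrs; D_mod = 1.80952 yrs.
DV01 ≈ 1.80952 × 5,243.7754 × 0.0001 = 0.948874.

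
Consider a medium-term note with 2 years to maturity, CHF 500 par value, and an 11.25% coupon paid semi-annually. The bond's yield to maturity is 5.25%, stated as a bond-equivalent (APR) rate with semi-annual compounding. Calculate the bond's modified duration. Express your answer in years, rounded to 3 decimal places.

1.807 years

Periodic yield y = 0.02625. First find Macaulay duration:
  t   CF        PV=CF/(1+0.02625)^t    t·PV
  1       28.125        27.4056        27.4056
  2       28.125        26.7046        53.4092
  3       28.125        26.0215        78.0646
  4      528.125       476.1284     1,904.5134
  Σ                    556.2601     2,063.3929
P = 556.2601; Macaulay duration = 2,063.3929 / 556.2601 = 3.70940 half-year periods = 1.85470 years.
Modified duration = D_Mac / (1 + y) = 1.85470 / 1.02625 = 1.80726 years.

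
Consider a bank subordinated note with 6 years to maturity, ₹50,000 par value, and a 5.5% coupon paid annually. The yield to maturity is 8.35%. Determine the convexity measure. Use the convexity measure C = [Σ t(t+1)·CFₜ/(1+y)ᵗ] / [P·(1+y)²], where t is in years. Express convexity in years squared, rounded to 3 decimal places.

With y = 0.0835:
  t   CF        PV=CF/(1+0.0835)^t    t·PV        t(t+1)·PV
  1     2,750.00     2,538.0711     2,538.0711       5,076.1421
  2     2,750.00     2,342.4744     4,684.9489      14,054.8467
  3     2,750.00     2,161.9515     6,485.8545      25,943.4180
  4     2,750.00     1,995.3406     7,981.3622      39,906.8112
  5     2,750.00     1,841.5695     9,207.8475      55,247.0853
  6    52,750.00    32,602.3548   195,614.1291   1,369,298.9037
  Σ                 43,481.7619   226,512.2133   1,509,527.2070
P = 43,481.7619.
Convexity = Σ t(t+1)·PV / [P·(1+y)²] = 1,509,527.2070 / (43,481.7619 × 1.173972) = 29.57168.

29.572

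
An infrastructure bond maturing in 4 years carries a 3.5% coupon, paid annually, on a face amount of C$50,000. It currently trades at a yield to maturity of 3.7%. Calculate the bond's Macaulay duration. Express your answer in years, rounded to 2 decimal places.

3.80 years

Periodic yield y = 0.037. Discount each cash flow and weight by its year:
  t   CF        PV=CF/(1+0.037)^t    t·PV
  1     1,750.00     1,687.5603     1,687.5603
  2     1,750.00     1,627.3484     3,254.6968
  3     1,750.00     1,569.2848     4,707.8545
  4    51,750.00    44,750.2359   179,000.9434
  Σ                 49,634.4293   188,651.0550
Price P = Σ PV = 49,634.4293.
Macaulay duration = Σ(t·PV) / P = 188,651.0550 / 49,634.4293 = 3.80081 years.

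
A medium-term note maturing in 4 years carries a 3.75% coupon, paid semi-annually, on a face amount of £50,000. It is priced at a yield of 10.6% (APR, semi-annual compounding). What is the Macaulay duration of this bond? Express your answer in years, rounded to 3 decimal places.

3.711 years

Periodic yield y = 0.053. Discount each cash flow and weight by its period:
  t   CF        PV=CF/(1+0.053)^t    t·PV
  1       937.50       890.3134       890.3134
  2       937.50       845.5018     1,691.0036
  3       937.50       802.9457     2,408.8370
  4       937.50       762.5315     3,050.1260
  5       937.50       724.1515     3,620.7574
  6       937.50       687.7032     4,126.2192
  7       937.50       653.0895     4,571.6263
  8    50,937.50    33,698.5067   269,588.0539
  Σ                 39,064.7432   289,946.9368
Price P = Σ PV = 39,064.7432.
Macaulay duration = Σ(t·PV) / P = 289,946.9368 / 39,064.7432 = 7.42222 half-year periods.
In years: 7.42222 / 2 = 3.71111 years.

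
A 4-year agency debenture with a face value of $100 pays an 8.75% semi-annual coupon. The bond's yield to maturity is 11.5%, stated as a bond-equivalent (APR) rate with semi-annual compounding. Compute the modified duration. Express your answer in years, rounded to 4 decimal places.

Periodic yield y = 0.0575. First find Macaulay duration:
  t   CF        PV=CF/(1+0.0575)^t    t·PV
  1        4.375         4.1371         4.1371
  2        4.375         3.9122         7.8243
  3        4.375         3.6994        11.0983
  4        4.375         3.4983        13.9932
  5        4.375         3.3081        16.5404
  6        4.375         3.1282        18.7693
  7        4.375         2.9581        20.7068
  8      104.375        66.7350       533.8798
  Σ                     91.3764       626.9492
P = 91.3764; Macaulay duration = 626.9492 / 91.3764 = 6.86117 half-year periods = 3.43059 years.
Modified duration = D_Mac / (1 + y) = 3.43059 / 1.0575 = 3.24405 years.

3.2441 years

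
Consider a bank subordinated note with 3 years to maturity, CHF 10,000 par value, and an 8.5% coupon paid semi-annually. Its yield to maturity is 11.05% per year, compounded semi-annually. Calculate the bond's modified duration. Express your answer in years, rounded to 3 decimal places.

2.558 years

Periodic yield y = 0.05525. First find Macaulay duration:
  t   CF        PV=CF/(1+0.05525)^t    t·PV
  1       425.00       402.7482       402.7482
  2       425.00       381.6614       763.3227
  3       425.00       361.6786     1,085.0359
  4       425.00       342.7421     1,370.9685
  5       425.00       324.7971     1,623.9854
  6    10,425.00     7,549.9469    45,299.6816
  Σ                  9,363.5743    50,545.7423
P = 9,363.5743; Macaulay duration = 50,545.7423 / 9,363.5743 = 5.39812 half-year periods = 2.69906 years.
Modified duration = D_Mac / (1 + y) = 2.69906 / 1.05525 = 2.55775 years.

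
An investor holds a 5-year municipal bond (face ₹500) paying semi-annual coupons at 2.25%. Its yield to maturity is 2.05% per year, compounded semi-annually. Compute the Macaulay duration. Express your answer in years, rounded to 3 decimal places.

Periodic yield y = 0.01025. Discount each cash flow and weight by its period:
  t   CF        PV=CF/(1+0.01025)^t    t·PV
  1        5.625         5.5679         5.5679
  2        5.625         5.5114        11.0229
  3        5.625         5.4555        16.3666
  4        5.625         5.4002        21.6007
  5        5.625         5.3454        26.7269
  6        5.625         5.2911        31.7468
  7        5.625         5.2375        36.6622
  8        5.625         5.1843        41.4745
  9        5.625         5.1317        46.1855
  10     505.625       456.6042     4,566.0425
  Σ                    504.7293     4,803.3964
Price P = Σ PV = 504.7293.
Macaulay duration = Σ(t·PV) / P = 4,803.3964 / 504.7293 = 9.51678 half-year periods.
In years: 9.51678 / 2 = 4.75839 years.

4.758 years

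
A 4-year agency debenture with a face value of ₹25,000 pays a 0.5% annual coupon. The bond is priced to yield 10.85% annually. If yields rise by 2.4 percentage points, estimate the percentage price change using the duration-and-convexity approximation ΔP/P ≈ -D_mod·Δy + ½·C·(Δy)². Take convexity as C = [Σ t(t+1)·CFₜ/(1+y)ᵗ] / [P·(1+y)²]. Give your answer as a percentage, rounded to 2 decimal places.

With y = 0.1085:
  t   CF        PV=CF/(1+0.1085)^t    t·PV        t(t+1)·PV
  1       125.00       112.7650       112.7650         225.5300
  2       125.00       101.7276       203.4551         610.3653
  3       125.00        91.7705       275.3114       1,101.2456
  4    25,125.00    16,640.3816    66,561.5263     332,807.6314
  Σ                 16,946.6446    67,153.0578     334,744.7723
P = 16,946.6446; D_Mac = 3.96262 yrs; D_mod = 3.57476 yrs; C = 16.07529.
Duration effect: -3.57476 × (+0.024) = -0.085794
Convexity effect: 0.5 × 16.07529 × (0.024)² = +0.0046297
ΔP/P ≈ -0.085794 + 0.0046297 = -0.081164 = -8.1164%.

-8.12%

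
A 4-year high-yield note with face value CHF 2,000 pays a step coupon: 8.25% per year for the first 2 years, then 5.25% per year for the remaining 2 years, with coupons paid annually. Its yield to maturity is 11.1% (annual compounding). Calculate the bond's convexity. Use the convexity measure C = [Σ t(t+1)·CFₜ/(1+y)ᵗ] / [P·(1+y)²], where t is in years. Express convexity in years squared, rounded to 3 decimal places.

With y = 0.111:
  t   CF        PV=CF/(1+0.111)^t    t·PV        t(t+1)·PV
  1       165.00       148.5149       148.5149         297.0297
  2       165.00       133.6767       267.3535         802.0604
  3       105.00        76.5680       229.7039         918.8156
  4     2,105.00     1,381.6431     5,526.5723      27,632.8615
  Σ                  1,740.4026     6,172.1445      29,650.7672
P = 1,740.4026.
Convexity = Σ t(t+1)·PV / [P·(1+y)²] = 29,650.7672 / (1,740.4026 × 1.234321) = 13.80251.

13.803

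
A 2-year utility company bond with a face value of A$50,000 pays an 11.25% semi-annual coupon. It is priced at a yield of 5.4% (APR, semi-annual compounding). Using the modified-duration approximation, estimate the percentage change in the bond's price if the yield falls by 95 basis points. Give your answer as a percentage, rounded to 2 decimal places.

Periodic yield y = 0.027. Modified duration first:
  t   CF        PV=CF/(1+0.027)^t    t·PV
  1     2,812.50     2,738.5589     2,738.5589
  2     2,812.50     2,666.5617     5,333.1235
  3     2,812.50     2,596.4574     7,789.3722
  4    52,812.50    47,473.9045   189,895.6180
  Σ                 55,475.4826   205,756.6726
P = 55,475.4826; D_Mac = 3.70897 half-year periods = 1.85448 yrs; D_mod = 1.85448/(1+0.027) = 1.80573 yrs.
ΔP/P ≈ -D_mod · Δy = -1.80573 × (-0.0095) = +0.017154 = +1.7154%.

+1.72%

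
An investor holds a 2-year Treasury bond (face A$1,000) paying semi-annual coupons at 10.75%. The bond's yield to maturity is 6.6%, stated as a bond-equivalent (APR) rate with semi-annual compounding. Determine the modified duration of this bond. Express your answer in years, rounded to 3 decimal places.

1.799 years

Periodic yield y = 0.033. First find Macaulay duration:
  t   CF        PV=CF/(1+0.033)^t    t·PV
  1        53.75        52.0329        52.0329
  2        53.75        50.3707       100.7414
  3        53.75        48.7616       146.2847
  4     1,053.75       925.4145     3,701.6580
  Σ                  1,076.5796     4,000.7169
P = 1,076.5796; Macaulay duration = 4,000.7169 / 1,076.5796 = 3.71614 half-year periods = 1.85807 years.
Modified duration = D_Mac / (1 + y) = 1.85807 / 1.033 = 1.79871 years.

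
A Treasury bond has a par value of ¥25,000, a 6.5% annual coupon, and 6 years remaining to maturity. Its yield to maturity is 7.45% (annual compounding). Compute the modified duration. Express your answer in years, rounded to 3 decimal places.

Periodic yield y = 0.0745. First find Macaulay duration:
  t   CF        PV=CF/(1+0.0745)^t    t·PV
  1     1,625.00     1,512.3313     1,512.3313
  2     1,625.00     1,407.4745     2,814.9489
  3     1,625.00     1,309.8878     3,929.6635
  4     1,625.00     1,219.0673     4,876.2692
  5     1,625.00     1,134.5438     5,672.7190
  6    26,625.00    17,300.1989   103,801.1937
  Σ                 23,883.5037   122,607.1257
P = 23,883.5037; Macaulay duration = 122,607.1257 / 23,883.5037 = 5.13355 years.
Modified duration = D_Mac / (1 + y) = 5.13355 / 1.0745 = 4.77762 years.

4.778 years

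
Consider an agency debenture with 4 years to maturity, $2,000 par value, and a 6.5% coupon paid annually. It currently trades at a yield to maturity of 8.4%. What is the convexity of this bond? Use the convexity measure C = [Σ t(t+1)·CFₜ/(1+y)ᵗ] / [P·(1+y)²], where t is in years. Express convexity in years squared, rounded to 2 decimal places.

14.97

With y = 0.084:
  t   CF        PV=CF/(1+0.084)^t    t·PV        t(t+1)·PV
  1       130.00       119.9262       119.9262         239.8524
  2       130.00       110.6330       221.2661         663.7982
  3       130.00       102.0600       306.1800       1,224.7198
  4     2,130.00     1,542.6325     6,170.5300      30,852.6498
  Σ                  1,875.2517     6,817.9022      32,981.0202
P = 1,875.2517.
Convexity = Σ t(t+1)·PV / [P·(1+y)²] = 32,981.0202 / (1,875.2517 × 1.175056) = 14.96739.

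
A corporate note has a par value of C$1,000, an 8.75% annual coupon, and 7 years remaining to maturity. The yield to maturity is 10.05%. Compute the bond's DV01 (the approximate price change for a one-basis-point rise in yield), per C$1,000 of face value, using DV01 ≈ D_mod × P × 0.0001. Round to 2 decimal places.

Periodic yield y = 0.1005.
  t   CF        PV=CF/(1+0.1005)^t    t·PV
  1        87.50        79.5093        79.5093
  2        87.50        72.2484       144.4967
  3        87.50        65.6505       196.9514
  4        87.50        59.6551       238.6206
  5        87.50        54.2073       271.0365
  6        87.50        49.2570       295.5419
  7     1,087.50       556.2870     3,894.0092
  Σ                    936.8146     5,120.1657
P = 936.8146; D_Mac = 5.46551 yrs; D_mod = 4.96638 yrs.
DV01 ≈ 4.96638 × 936.8146 × 0.0001 = 0.465258.

C$0.47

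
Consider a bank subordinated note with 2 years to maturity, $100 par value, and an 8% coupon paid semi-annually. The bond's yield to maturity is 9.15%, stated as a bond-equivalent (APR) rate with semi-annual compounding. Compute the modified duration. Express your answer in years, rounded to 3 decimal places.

1.804 years

Periodic yield y = 0.04575. First find Macaulay duration:
  t   CF        PV=CF/(1+0.04575)^t    t·PV
  1         4.00         3.8250         3.8250
  2         4.00         3.6577         7.3153
  3         4.00         3.4977        10.4930
  4       104.00        86.9605       347.8419
  Σ                     97.9408       369.4751
P = 97.9408; Macaulay duration = 369.4751 / 97.9408 = 3.77243 half-year periods = 1.88622 years.
Modified duration = D_Mac / (1 + y) = 1.88622 / 1.04575 = 1.80370 years.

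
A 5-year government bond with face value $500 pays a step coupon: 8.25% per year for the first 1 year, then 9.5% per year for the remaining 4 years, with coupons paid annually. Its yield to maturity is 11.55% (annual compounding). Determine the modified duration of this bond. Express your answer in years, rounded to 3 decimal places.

3.773 years

Periodic yield y = 0.1155. First find Macaulay duration:
  t   CF        PV=CF/(1+0.1155)^t    t·PV
  1        41.25        36.9789        36.9789
  2        47.50        38.1728        76.3457
  3        47.50        34.2204       102.6612
  4        47.50        30.6772       122.7087
  5       547.50       316.9832     1,584.9160
  Σ                    457.0325     1,923.6105
P = 457.0325; Macaulay duration = 1,923.6105 / 457.0325 = 4.20891 years.
Modified duration = D_Mac / (1 + y) = 4.20891 / 1.1155 = 3.77312 years.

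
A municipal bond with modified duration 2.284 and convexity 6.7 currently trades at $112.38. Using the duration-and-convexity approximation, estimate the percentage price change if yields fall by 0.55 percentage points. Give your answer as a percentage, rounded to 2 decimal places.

+1.27%

Duration effect: -D_mod·Δy = -2.284 × (-0.0055) = +0.012562
Convexity effect: ½·C·(Δy)² = 0.5 × 6.7 × (-0.0055)² = +0.0001013375
ΔP/P ≈ +0.012562 + 0.0001013375 = +0.0126633375
= +1.26633375%.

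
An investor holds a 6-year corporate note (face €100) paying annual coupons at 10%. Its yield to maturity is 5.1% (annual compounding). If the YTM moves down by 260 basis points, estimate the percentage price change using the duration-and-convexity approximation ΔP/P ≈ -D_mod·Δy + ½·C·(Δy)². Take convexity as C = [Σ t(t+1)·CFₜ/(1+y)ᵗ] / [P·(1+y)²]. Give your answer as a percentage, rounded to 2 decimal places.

+13.17%

With y = 0.051:
  t   CF        PV=CF/(1+0.051)^t    t·PV        t(t+1)·PV
  1        10.00         9.5147         9.5147          19.0295
  2        10.00         9.0530        18.1061          54.3183
  3        10.00         8.6137        25.8412         103.3649
  4        10.00         8.1958        32.7830         163.9152
  5        10.00         7.7981        38.9903         233.9417
  6       110.00        81.6162       489.6972       3,427.8805
  Σ                    124.7916       614.9326       4,002.4501
P = 124.7916; D_Mac = 4.92768 yrs; D_mod = 4.68856 yrs; C = 29.03590.
Duration effect: -4.68856 × (-0.026) = +0.121903
Convexity effect: 0.5 × 29.03590 × (-0.026)² = +0.0098141
ΔP/P ≈ +0.121903 + 0.0098141 = +0.131717 = +13.1717%.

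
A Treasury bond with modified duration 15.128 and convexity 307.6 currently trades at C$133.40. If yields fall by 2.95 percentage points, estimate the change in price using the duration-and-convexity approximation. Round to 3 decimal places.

Duration effect: -D_mod·Δy = -15.128 × (-0.0295) = +0.446276
Convexity effect: ½·C·(Δy)² = 0.5 × 307.6 × (-0.0295)² = +0.13384445
ΔP/P ≈ +0.446276 + 0.13384445 = +0.58012045
ΔP ≈ 133.40 × (+0.58012045) = +77.38806803.

+C$77.388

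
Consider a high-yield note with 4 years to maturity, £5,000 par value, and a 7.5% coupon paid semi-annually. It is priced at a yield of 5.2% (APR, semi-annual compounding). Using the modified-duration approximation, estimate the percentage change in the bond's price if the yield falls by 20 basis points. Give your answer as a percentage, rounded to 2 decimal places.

Periodic yield y = 0.026. Modified duration first:
  t   CF        PV=CF/(1+0.026)^t    t·PV
  1       187.50       182.7485       182.7485
  2       187.50       178.1175       356.2350
  3       187.50       173.6038       520.8114
  4       187.50       169.2045       676.8179
  5       187.50       164.9166       824.5832
  6       187.50       160.7375       964.4248
  7       187.50       156.6642     1,096.6494
  8     5,187.50     4,224.5380    33,796.3042
  Σ                  5,410.5306    38,418.5742
P = 5,410.5306; D_Mac = 7.10070 half-year periods = 3.55035 yrs; D_mod = 3.55035/(1+0.026) = 3.46038 yrs.
ΔP/P ≈ -D_mod · Δy = -3.46038 × (-0.002) = +0.006921 = +0.6921%.

+0.69%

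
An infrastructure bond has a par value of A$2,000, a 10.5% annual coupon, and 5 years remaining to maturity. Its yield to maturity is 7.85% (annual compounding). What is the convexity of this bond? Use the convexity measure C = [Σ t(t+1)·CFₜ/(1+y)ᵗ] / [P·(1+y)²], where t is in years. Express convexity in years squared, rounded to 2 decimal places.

With y = 0.0785:
  t   CF        PV=CF/(1+0.0785)^t    t·PV        t(t+1)·PV
  1       210.00       194.7149       194.7149         389.4298
  2       210.00       180.5423       361.0846       1,083.2539
  3       210.00       167.4013       502.2039       2,008.8157
  4       210.00       155.2168       620.8672       3,104.3358
  5     2,210.00     1,514.5776     7,572.8879      45,437.3277
  Σ                  2,212.4529     9,251.7585      52,023.1628
P = 2,212.4529.
Convexity = Σ t(t+1)·PV / [P·(1+y)²] = 52,023.1628 / (2,212.4529 × 1.163162) = 20.21540.

20.22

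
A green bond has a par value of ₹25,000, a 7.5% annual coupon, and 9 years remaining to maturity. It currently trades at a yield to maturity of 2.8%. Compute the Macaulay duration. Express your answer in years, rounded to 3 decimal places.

Periodic yield y = 0.028. Discount each cash flow and weight by its year:
  t   CF        PV=CF/(1+0.028)^t    t·PV
  1     1,875.00     1,823.9300     1,823.9300
  2     1,875.00     1,774.2509     3,548.5019
  3     1,875.00     1,725.9250     5,177.7751
  4     1,875.00     1,678.9154     6,715.6616
  5     1,875.00     1,633.1862     8,165.9309
  6     1,875.00     1,588.7025     9,532.2151
  7     1,875.00     1,545.4305    10,818.0133
  8     1,875.00     1,503.3370    12,026.6962
  9    26,875.00    20,960.9249   188,648.3237
  Σ                 34,234.6024   246,457.0478
Price P = Σ PV = 34,234.6024.
Macaulay duration = Σ(t·PV) / P = 246,457.0478 / 34,234.6024 = 7.19906 years.

7.199 years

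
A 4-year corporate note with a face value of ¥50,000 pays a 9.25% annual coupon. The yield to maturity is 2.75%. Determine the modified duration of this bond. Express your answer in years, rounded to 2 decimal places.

3.48 years

Periodic yield y = 0.0275. First find Macaulay duration:
  t   CF        PV=CF/(1+0.0275)^t    t·PV
  1     4,625.00     4,501.2165     4,501.2165
  2     4,625.00     4,380.7460     8,761.4921
  3     4,625.00     4,263.4998    12,790.4994
  4    54,625.00    49,007.6782   196,030.7128
  Σ                 62,153.1406   222,083.9208
P = 62,153.1406; Macaulay duration = 222,083.9208 / 62,153.1406 = 3.57317 years.
Modified duration = D_Mac / (1 + y) = 3.57317 / 1.0275 = 3.47754 years.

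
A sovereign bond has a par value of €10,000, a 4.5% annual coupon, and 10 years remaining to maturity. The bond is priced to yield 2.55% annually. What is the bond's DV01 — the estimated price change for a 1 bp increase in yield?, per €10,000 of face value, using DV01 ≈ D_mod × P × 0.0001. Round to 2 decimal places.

Periodic yield y = 0.0255.
  t   CF        PV=CF/(1+0.0255)^t    t·PV
  1       450.00       438.8103       438.8103
  2       450.00       427.8989       855.7978
  3       450.00       417.2588     1,251.7764
  4       450.00       406.8833     1,627.5332
  5       450.00       396.7658     1,983.8288
  6       450.00       386.8998     2,321.3989
  7       450.00       377.2792     2,640.9544
  8       450.00       367.8978     2,943.1824
  9       450.00       358.7497     3,228.7472
  10   10,450.00     8,123.8079    81,238.0786
  Σ                 11,702.2515    98,530.1082
P = 11,702.2515; D_Mac = 8.41976 yrs; D_mod = 8.21039 yrs.
DV01 ≈ 8.21039 × 11,702.2515 × 0.0001 = 9.608007.

€9.61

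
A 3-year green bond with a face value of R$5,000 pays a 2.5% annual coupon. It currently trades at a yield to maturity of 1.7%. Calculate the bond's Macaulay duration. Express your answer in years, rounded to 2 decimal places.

2.93 years

Periodic yield y = 0.017. Discount each cash flow and weight by its year:
  t   CF        PV=CF/(1+0.017)^t    t·PV
  1       125.00       122.9105       122.9105
  2       125.00       120.8560       241.7119
  3     5,125.00     4,872.2662    14,616.7987
  Σ                  5,116.0327    14,981.4212
Price P = Σ PV = 5,116.0327.
Macaulay duration = Σ(t·PV) / P = 14,981.4212 / 5,116.0327 = 2.92833 years.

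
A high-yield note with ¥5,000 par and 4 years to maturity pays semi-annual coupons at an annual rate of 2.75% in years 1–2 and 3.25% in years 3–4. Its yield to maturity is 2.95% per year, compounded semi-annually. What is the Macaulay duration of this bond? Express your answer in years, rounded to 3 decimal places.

3.809 years

Periodic yield y = 0.01475. Discount each cash flow and weight by its period:
  t   CF        PV=CF/(1+0.01475)^t    t·PV
  1        68.75        67.7507        67.7507
  2        68.75        66.7659       133.5318
  3        68.75        65.7954       197.3862
  4        68.75        64.8390       259.3561
  5        81.25        75.5141       377.5705
  6        81.25        74.4165       446.4988
  7        81.25        73.3348       513.3434
  8     5,081.25     4,519.5801    36,156.6404
  Σ                  5,007.9964    38,152.0778
Price P = Σ PV = 5,007.9964.
Macaulay duration = Σ(t·PV) / P = 38,152.0778 / 5,007.9964 = 7.61823 half-year periods.
In years: 7.61823 / 2 = 3.80912 years.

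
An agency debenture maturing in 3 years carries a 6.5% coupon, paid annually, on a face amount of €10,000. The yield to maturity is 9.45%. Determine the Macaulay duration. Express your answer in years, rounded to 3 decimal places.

2.813 years

Periodic yield y = 0.0945. Discount each cash flow and weight by its year:
  t   CF        PV=CF/(1+0.0945)^t    t·PV
  1       650.00       593.8785       593.8785
  2       650.00       542.6025     1,085.2051
  3    10,650.00     8,122.7355    24,368.2064
  Σ                  9,259.2165    26,047.2900
Price P = Σ PV = 9,259.2165.
Macaulay duration = Σ(t·PV) / P = 26,047.2900 / 9,259.2165 = 2.81312 years.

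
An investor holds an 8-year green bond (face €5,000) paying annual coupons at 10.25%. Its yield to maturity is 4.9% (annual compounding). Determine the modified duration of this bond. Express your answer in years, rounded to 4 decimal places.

5.8610 years

Periodic yield y = 0.049. First find Macaulay duration:
  t   CF        PV=CF/(1+0.049)^t    t·PV
  1       512.50       488.5605       488.5605
  2       512.50       465.7393       931.4786
  3       512.50       443.9841     1,331.9523
  4       512.50       423.2451     1,692.9803
  5       512.50       403.4748     2,017.3741
  6       512.50       384.6280     2,307.7682
  7       512.50       366.6616     2,566.6313
  8     5,512.50     3,759.6265    30,077.0116
  Σ                  6,735.9199    41,413.7570
P = 6,735.9199; Macaulay duration = 41,413.7570 / 6,735.9199 = 6.14820 years.
Modified duration = D_Mac / (1 + y) = 6.14820 / 1.049 = 5.86101 years.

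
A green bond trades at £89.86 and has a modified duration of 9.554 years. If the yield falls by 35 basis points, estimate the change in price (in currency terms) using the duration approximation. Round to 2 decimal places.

+£3.00

Duration approximation: ΔP/P ≈ -D_mod · Δy = -9.554 × (-0.0035) = +0.033439.
ΔP ≈ 89.86 × (+0.033439) = +3.00482854.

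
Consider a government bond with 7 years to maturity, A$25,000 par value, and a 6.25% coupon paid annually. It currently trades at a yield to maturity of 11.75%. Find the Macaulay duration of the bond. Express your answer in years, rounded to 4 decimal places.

5.6760 years

Periodic yield y = 0.1175. Discount each cash flow and weight by its year:
  t   CF        PV=CF/(1+0.1175)^t    t·PV
  1     1,562.50     1,398.2103     1,398.2103
  2     1,562.50     1,251.1949     2,502.3898
  3     1,562.50     1,119.6375     3,358.9125
  4     1,562.50     1,001.9127     4,007.6510
  5     1,562.50       896.5662     4,482.8310
  6     1,562.50       802.2964     4,813.7783
  7    26,562.50    12,204.9562    85,434.6933
  Σ                 18,674.7742   105,998.4662
Price P = Σ PV = 18,674.7742.
Macaulay duration = Σ(t·PV) / P = 105,998.4662 / 18,674.7742 = 5.67602 years.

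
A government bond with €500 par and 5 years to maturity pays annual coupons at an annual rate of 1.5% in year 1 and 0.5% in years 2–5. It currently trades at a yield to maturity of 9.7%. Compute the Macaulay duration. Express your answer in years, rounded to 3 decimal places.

Periodic yield y = 0.097. Discount each cash flow and weight by its year:
  t   CF        PV=CF/(1+0.097)^t    t·PV
  1         7.50         6.8368         6.8368
  2         2.50         2.0774         4.1549
  3         2.50         1.8937         5.6812
  4         2.50         1.7263         6.9052
  5       502.50       316.3027     1,581.5136
  Σ                    328.8370     1,605.0917
Price P = Σ PV = 328.8370.
Macaulay duration = Σ(t·PV) / P = 1,605.0917 / 328.8370 = 4.88112 years.

4.881 years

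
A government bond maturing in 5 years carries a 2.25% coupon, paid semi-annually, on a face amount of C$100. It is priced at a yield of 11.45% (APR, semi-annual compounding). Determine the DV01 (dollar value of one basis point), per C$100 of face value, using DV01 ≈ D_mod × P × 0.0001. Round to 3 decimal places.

Periodic yield y = 0.05725.
  t   CF        PV=CF/(1+0.05725)^t    t·PV
  1        1.125         1.0641         1.0641
  2        1.125         1.0065         2.0129
  3        1.125         0.9520         2.8559
  4        1.125         0.9004         3.6017
  5        1.125         0.8517         4.2583
  6        1.125         0.8055         4.8332
  7        1.125         0.7619         5.3334
  8        1.125         0.7207         5.7653
  9        1.125         0.6816         6.1347
  10     101.125        57.9538       579.5376
  Σ                     65.6981       615.3971
P = 65.6981; D_Mac = 9.36705 half-year periods = 4.68352 yrs; D_mod = 4.42991 yrs.
DV01 ≈ 4.42991 × 65.6981 × 0.0001 = 0.029104.

C$0.029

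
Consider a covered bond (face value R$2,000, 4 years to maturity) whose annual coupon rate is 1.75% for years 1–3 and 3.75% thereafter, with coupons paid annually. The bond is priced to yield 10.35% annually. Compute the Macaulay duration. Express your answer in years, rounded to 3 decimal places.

3.880 years

Periodic yield y = 0.1035. Discount each cash flow and weight by its year:
  t   CF        PV=CF/(1+0.1035)^t    t·PV
  1        35.00        31.7173        31.7173
  2        35.00        28.7424        57.4848
  3        35.00        26.0466        78.1398
  4     2,075.00     1,399.3577     5,597.4309
  Σ                  1,485.8640     5,764.7728
Price P = Σ PV = 1,485.8640.
Macaulay duration = Σ(t·PV) / P = 5,764.7728 / 1,485.8640 = 3.87974 years.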